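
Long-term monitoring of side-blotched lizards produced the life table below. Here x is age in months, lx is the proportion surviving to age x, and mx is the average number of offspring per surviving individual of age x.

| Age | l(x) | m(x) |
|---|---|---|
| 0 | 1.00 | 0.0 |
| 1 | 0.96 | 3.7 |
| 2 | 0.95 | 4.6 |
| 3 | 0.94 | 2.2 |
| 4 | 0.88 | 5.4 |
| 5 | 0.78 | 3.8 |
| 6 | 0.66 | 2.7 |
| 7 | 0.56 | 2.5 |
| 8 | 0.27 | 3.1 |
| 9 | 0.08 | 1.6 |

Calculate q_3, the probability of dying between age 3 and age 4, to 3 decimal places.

0.064

q_3 = (l_3 − l_4) / l_3 = (0.94 − 0.88) / 0.94
     = 0.06 / 0.94 = 0.06383… → 0.064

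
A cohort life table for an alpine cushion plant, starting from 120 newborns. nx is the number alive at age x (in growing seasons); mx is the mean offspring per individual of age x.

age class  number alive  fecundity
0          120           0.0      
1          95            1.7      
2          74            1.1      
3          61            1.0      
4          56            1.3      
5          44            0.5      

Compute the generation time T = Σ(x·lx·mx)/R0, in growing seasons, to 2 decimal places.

2.28

lx = nx/n0 = nx/120: 1, 0.79167…, 0.61667…, 0.50833…, 0.46667…, 0.36667…
lx·mx: 0, 1.345833…, 0.678333…, 0.508333…, 0.606667…, 0.183333… → R0 = 3.3225…
x·lx·mx: 0, 1.345833…, 1.356667…, 1.525…, 2.426667…, 0.916667… → Σ = 7.570833…
T = 7.570833… / 3.3225… = 2.278656… → 2.28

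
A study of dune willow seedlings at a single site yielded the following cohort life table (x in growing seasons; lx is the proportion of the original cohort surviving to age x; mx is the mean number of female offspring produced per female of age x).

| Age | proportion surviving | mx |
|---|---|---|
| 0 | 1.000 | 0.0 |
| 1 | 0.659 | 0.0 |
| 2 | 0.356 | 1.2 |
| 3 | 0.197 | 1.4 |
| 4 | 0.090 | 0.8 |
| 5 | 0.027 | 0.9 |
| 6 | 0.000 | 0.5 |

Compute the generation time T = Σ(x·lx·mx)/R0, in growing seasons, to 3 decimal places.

2.616

lx·mx: 0, 0, 0.4272, 0.2758, 0.072, 0.0243, 0 → R0 = 0.7993
x·lx·mx: 0, 0, 0.8544, 0.8274, 0.288, 0.1215, 0 → Σ = 2.0913
T = 2.0913 / 0.7993 = 2.616414… → 2.616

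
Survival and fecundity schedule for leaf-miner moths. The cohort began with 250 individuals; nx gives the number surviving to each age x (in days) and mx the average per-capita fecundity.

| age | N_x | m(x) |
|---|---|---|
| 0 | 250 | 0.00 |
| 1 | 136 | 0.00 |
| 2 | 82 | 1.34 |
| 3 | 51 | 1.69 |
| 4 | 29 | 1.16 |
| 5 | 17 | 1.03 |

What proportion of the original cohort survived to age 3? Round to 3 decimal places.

0.204

l_3 = n_3/n_0 = 51/250 = 0.204 → 0.204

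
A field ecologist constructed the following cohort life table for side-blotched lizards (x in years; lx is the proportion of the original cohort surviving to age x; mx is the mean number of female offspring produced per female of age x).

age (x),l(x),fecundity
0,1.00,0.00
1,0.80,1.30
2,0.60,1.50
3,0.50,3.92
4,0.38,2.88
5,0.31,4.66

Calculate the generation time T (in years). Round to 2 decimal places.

3.16

lx·mx: 0, 1.04, 0.9, 1.96, 1.0944, 1.4446 → R0 = 6.439
x·lx·mx: 0, 1.04, 1.8, 5.88, 4.3776, 7.223 → Σ = 20.3206
T = 20.3206 / 6.439 = 3.155863… → 3.16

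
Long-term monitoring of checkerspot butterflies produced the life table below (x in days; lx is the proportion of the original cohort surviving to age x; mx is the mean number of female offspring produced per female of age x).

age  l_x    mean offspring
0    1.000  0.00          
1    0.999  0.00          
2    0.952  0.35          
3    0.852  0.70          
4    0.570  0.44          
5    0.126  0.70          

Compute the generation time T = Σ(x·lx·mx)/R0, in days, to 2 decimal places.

lx·mx: 0, 0, 0.3332, 0.5964, 0.2508, 0.0882 → R0 = 1.2686
x·lx·mx: 0, 0, 0.6664, 1.7892, 1.0032, 0.441 → Σ = 3.8998
T = 3.8998 / 1.2686 = 3.074097… → 3.07

3.07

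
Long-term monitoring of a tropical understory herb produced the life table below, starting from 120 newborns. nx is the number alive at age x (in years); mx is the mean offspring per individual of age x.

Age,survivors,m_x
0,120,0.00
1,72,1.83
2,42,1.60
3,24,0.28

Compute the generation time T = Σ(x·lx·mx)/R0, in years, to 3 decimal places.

1.392

lx = nx/n0 = nx/120: 1, 0.6, 0.35, 0.2
lx·mx: 0, 1.098, 0.56, 0.056 → R0 = 1.714
x·lx·mx: 0, 1.098, 1.12, 0.168 → Σ = 2.386
T = 2.386 / 1.714 = 1.392065… → 1.392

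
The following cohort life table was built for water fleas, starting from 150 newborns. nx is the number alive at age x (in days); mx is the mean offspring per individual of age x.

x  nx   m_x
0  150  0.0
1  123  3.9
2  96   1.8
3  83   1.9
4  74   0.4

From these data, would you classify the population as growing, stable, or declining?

lx = nx/n0 = nx/150: 1, 0.82, 0.64, 0.55333…, 0.49333…
R0 = Σ lx·mx = 0 + 3.198 + 1.152 + 1.051333… + 0.197333… = 5.598667…
R0 > 1, so the population is growing.

growing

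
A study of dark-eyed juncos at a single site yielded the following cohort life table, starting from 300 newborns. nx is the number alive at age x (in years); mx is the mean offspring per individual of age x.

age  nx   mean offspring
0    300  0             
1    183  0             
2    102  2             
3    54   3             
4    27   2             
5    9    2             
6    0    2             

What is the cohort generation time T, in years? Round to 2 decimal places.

lx = nx/n0 = nx/300: 1, 0.61, 0.34, 0.18, 0.09, 0.03, 0
lx·mx: 0, 0, 0.68, 0.54, 0.18, 0.06, 0 → R0 = 1.46
x·lx·mx: 0, 0, 1.36, 1.62, 0.72, 0.3, 0 → Σ = 4
T = 4 / 1.46 = 2.739726… → 2.74

2.74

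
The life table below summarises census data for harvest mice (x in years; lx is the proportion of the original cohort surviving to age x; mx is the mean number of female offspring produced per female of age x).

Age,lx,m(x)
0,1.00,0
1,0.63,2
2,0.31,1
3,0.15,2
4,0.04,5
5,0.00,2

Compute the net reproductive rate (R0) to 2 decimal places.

2.07

lx·mx by age: 0, 1.26, 0.31, 0.3, 0.2, 0
R0 = Σ lx·mx = 2.07 → 2.07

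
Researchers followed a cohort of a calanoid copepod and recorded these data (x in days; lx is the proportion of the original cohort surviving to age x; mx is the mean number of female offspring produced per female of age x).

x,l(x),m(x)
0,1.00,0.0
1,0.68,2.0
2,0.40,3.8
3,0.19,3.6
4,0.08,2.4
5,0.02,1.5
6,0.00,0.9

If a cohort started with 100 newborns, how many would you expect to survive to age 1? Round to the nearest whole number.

68

Expected survivors = N0 · l_1 = 100 × 0.68 = 68 → 68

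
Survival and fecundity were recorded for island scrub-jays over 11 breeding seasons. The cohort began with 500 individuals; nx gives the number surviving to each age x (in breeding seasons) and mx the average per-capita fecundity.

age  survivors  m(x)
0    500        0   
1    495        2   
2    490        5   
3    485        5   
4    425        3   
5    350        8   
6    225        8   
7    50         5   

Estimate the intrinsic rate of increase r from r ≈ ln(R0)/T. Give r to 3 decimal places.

0.850

lx = nx/n0 = nx/500: 1, 0.99, 0.98, 0.97, 0.85, 0.7, 0.45, 0.1
R0 = Σ lx·mx = 0 + 1.98 + 4.9 + 4.85 + 2.55 + 5.6 + 3.6 + 0.5 = 23.98
Σ x·lx·mx = 89.63; T = 89.63/23.98 = 3.7377…
r ≈ ln(R0)/T = ln(23.98)/3.7377… = 0.85005… → 0.850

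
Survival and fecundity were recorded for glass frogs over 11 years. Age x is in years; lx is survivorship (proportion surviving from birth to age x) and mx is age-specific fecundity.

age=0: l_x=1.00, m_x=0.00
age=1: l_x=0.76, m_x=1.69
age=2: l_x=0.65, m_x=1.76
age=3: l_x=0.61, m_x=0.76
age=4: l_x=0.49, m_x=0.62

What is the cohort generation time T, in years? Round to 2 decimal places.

lx·mx: 0, 1.2844, 1.144, 0.4636, 0.3038 → R0 = 3.1958
x·lx·mx: 0, 1.2844, 2.288, 1.3908, 1.2152 → Σ = 6.1784
T = 6.1784 / 3.1958 = 1.933287… → 1.93

1.93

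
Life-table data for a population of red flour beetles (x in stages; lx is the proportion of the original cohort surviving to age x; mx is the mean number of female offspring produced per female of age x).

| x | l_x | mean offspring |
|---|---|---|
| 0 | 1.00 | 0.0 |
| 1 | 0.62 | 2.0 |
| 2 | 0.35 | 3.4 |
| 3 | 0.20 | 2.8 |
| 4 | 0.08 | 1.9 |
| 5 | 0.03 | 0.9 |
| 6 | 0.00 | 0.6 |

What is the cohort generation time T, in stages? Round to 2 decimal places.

1.91

lx·mx: 0, 1.24, 1.19, 0.56, 0.152, 0.027, 0 → R0 = 3.169
x·lx·mx: 0, 1.24, 2.38, 1.68, 0.608, 0.135, 0 → Σ = 6.043
T = 6.043 / 3.169 = 1.906911… → 1.91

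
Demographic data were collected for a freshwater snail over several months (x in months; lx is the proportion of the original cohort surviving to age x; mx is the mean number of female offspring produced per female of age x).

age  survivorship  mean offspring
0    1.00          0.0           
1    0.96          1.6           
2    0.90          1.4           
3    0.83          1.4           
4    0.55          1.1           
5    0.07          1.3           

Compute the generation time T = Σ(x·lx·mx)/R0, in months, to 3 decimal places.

lx·mx: 0, 1.536, 1.26, 1.162, 0.605, 0.091 → R0 = 4.654
x·lx·mx: 0, 1.536, 2.52, 3.486, 2.42, 0.455 → Σ = 10.417
T = 10.417 / 4.654 = 2.23829… → 2.238

2.238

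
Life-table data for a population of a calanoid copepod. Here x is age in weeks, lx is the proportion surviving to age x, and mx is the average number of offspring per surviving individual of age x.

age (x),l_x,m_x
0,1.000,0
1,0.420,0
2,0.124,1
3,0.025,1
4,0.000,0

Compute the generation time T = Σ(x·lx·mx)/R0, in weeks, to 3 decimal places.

lx·mx: 0, 0, 0.124, 0.025, 0 → R0 = 0.149
x·lx·mx: 0, 0, 0.248, 0.075, 0 → Σ = 0.323
T = 0.323 / 0.149 = 2.167785… → 2.168

2.168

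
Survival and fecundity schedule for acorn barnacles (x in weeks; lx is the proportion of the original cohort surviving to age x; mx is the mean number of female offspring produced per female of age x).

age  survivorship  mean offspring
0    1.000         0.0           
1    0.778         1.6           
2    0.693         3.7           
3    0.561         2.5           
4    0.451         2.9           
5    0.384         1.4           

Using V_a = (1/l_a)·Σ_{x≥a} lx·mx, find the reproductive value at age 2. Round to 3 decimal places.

8.387

lx·mx for x ≥ 2: 2.5641, 1.4025, 1.3079, 0.5376 → sum = 5.8121
V_2 = 5.8121 / l_2 = 5.8121 / 0.693 = 8.386869… → 8.387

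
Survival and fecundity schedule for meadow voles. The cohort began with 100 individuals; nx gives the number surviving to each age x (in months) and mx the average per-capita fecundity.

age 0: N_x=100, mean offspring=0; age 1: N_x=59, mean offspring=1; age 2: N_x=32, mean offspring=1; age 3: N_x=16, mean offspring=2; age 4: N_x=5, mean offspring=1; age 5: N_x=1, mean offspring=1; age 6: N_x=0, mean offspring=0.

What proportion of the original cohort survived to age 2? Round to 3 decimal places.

0.320

l_2 = n_2/n_0 = 32/100 = 0.32 → 0.320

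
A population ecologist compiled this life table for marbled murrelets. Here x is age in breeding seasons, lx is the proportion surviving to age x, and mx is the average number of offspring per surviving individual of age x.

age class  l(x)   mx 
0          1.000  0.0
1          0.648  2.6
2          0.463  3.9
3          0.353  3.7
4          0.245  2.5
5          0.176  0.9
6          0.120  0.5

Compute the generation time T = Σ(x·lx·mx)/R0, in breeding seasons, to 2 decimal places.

2.28

lx·mx: 0, 1.6848, 1.8057, 1.3061, 0.6125, 0.1584, 0.06 → R0 = 5.6275
x·lx·mx: 0, 1.6848, 3.6114, 3.9183, 2.45, 0.792, 0.36 → Σ = 12.8165
T = 12.8165 / 5.6275 = 2.277477… → 2.28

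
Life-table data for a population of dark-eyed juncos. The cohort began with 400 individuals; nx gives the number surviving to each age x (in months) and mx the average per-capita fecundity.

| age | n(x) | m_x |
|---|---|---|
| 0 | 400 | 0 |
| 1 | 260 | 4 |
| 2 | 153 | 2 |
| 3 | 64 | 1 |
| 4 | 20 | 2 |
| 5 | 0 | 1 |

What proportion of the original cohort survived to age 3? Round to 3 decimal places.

0.160

l_3 = n_3/n_0 = 64/400 = 0.16 → 0.160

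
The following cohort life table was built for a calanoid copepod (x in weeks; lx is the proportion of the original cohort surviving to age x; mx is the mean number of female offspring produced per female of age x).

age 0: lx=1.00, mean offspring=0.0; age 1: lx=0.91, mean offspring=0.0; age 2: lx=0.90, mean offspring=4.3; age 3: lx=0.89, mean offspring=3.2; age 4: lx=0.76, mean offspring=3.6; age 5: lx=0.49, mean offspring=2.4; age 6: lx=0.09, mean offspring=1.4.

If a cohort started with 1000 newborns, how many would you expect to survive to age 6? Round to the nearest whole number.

90

Expected survivors = N0 · l_6 = 1000 × 0.09 = 90 → 90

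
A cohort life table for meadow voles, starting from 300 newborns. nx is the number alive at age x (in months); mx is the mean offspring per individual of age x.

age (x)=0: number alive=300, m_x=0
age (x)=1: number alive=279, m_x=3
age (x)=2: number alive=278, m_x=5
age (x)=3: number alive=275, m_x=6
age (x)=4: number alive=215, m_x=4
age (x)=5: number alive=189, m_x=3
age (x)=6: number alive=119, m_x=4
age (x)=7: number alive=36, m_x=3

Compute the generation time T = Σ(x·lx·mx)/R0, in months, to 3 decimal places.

3.134

lx = nx/n0 = nx/300: 1, 0.93, 0.92667…, 0.91667…, 0.71667…, 0.63, 0.39667…, 0.12
lx·mx: 0, 2.79, 4.633333…, 5.5…, 2.866667…, 1.89, 1.586667…, 0.36 → R0 = 19.626667…
x·lx·mx: 0, 2.79, 9.266667…, 16.5…, 11.466667…, 9.45, 9.52…, 2.52 → Σ = 61.513333…
T = 61.513333… / 19.626667… = 3.134171… → 3.134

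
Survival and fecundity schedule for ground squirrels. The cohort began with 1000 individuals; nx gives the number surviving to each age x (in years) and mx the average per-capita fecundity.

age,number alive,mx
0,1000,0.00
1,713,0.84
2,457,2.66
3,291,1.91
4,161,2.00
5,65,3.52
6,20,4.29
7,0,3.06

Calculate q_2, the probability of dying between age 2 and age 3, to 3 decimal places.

0.363

lx = nx/n0 = nx/1000: 1, 0.713, 0.457, 0.291, 0.161, 0.065, 0.02, 0
q_2 = (l_2 − l_3) / l_2 = (0.457 − 0.291) / 0.457
     = 0.166 / 0.457 = 0.363239… → 0.363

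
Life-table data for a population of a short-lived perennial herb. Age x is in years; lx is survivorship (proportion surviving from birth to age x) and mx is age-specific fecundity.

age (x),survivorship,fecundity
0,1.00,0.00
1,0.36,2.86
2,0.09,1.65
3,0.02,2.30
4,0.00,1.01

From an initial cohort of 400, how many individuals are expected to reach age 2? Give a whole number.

Expected survivors = N0 · l_2 = 400 × 0.09 = 36 → 36

36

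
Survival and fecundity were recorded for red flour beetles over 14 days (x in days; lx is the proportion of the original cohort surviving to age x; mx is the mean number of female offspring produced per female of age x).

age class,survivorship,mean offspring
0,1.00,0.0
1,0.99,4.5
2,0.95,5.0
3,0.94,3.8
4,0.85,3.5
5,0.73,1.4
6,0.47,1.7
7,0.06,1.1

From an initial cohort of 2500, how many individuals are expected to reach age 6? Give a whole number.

Expected survivors = N0 · l_6 = 2500 × 0.47 = 1175 → 1175

1175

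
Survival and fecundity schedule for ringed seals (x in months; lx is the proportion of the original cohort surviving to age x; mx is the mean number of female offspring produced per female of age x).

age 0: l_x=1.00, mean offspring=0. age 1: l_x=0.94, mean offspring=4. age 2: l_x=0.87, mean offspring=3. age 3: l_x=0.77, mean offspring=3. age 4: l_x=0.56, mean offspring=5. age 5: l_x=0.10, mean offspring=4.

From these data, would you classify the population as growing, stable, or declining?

R0 = Σ lx·mx = 0 + 3.76 + 2.61 + 2.31 + 2.8 + 0.4 = 11.88
R0 > 1, so the population is growing.

growing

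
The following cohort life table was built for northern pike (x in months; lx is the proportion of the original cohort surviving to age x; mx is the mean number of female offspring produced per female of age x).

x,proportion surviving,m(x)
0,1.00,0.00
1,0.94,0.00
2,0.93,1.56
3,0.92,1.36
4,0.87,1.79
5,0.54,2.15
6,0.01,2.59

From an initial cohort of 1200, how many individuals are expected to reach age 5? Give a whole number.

Expected survivors = N0 · l_5 = 1200 × 0.54 = 648 → 648

648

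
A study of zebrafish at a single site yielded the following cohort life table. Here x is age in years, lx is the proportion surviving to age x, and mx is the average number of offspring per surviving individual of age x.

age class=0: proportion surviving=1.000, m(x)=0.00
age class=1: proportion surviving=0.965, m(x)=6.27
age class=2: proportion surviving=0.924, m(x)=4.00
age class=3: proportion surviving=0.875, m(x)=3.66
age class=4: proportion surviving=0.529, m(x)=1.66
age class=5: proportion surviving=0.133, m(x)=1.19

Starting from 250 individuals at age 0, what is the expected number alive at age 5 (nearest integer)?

Expected survivors = N0 · l_5 = 250 × 0.133 = 33.25 → 33

33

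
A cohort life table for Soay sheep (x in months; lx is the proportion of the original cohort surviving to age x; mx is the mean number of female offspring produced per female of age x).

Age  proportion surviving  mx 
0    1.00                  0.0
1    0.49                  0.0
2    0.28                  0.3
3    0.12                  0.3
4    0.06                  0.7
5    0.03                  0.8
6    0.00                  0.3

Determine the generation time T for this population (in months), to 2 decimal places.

lx·mx: 0, 0, 0.084, 0.036, 0.042, 0.024, 0 → R0 = 0.186
x·lx·mx: 0, 0, 0.168, 0.108, 0.168, 0.12, 0 → Σ = 0.564
T = 0.564 / 0.186 = 3.032258… → 3.03

3.03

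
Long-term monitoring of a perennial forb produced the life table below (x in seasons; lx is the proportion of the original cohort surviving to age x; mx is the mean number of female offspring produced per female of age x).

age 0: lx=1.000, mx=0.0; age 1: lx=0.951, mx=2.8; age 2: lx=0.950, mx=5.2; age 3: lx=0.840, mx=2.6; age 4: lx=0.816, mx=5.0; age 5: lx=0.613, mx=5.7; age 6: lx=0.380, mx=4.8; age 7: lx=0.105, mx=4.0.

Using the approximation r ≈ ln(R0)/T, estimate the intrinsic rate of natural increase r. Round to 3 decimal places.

R0 = Σ lx·mx = 0 + 2.6628 + 4.94 + 2.184 + 4.08 + 3.4941 + 1.824 + 0.42 = 19.6049
Σ x·lx·mx = 66.7693; T = 66.7693/19.6049 = 3.40575…
r ≈ ln(R0)/T = ln(19.6049)/3.40575… = 0.87375… → 0.874

0.874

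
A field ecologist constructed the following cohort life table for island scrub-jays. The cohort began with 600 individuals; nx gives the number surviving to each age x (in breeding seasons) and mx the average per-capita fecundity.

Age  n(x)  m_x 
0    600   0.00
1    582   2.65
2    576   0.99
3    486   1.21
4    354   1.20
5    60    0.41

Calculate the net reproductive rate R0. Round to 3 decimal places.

5.250

lx = nx/n0 = nx/600: 1, 0.97, 0.96, 0.81, 0.59, 0.1
lx·mx by age: 0, 2.5705, 0.9504, 0.9801, 0.708, 0.041
R0 = Σ lx·mx = 5.25 → 5.250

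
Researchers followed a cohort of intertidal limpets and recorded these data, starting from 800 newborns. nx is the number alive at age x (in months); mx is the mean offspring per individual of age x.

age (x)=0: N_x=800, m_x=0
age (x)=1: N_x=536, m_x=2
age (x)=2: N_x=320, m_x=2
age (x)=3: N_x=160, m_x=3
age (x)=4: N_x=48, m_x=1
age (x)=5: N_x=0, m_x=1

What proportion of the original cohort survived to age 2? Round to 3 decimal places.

l_2 = n_2/n_0 = 320/800 = 0.4 → 0.400

0.400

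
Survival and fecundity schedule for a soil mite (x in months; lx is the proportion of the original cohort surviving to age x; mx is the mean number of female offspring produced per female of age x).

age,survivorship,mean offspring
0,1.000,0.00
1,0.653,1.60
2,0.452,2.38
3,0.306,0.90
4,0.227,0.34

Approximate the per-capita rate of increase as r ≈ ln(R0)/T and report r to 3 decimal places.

R0 = Σ lx·mx = 0 + 1.0448 + 1.07576 + 0.2754 + 0.07718 = 2.47314
Σ x·lx·mx = 4.33124; T = 4.33124/2.47314 = 1.75131…
r ≈ ln(R0)/T = ln(2.47314)/1.75131… = 0.51703… → 0.517

0.517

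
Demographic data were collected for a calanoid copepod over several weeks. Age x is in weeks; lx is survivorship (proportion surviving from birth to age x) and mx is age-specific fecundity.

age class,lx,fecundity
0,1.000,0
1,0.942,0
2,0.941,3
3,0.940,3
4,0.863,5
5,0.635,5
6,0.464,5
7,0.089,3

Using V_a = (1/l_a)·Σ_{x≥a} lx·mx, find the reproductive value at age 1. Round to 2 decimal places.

lx·mx for x ≥ 1: 0, 2.823, 2.82, 4.315, 3.175, 2.32, 0.267 → sum = 15.72
V_1 = 15.72 / l_1 = 15.72 / 0.942 = 16.687898… → 16.69

16.69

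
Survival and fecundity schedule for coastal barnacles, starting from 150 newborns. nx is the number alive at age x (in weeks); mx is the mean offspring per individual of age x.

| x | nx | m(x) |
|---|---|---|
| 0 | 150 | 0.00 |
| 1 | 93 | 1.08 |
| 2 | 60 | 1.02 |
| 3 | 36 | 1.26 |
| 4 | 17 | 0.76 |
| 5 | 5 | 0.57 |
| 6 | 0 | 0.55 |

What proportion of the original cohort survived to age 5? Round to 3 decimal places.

l_5 = n_5/n_0 = 5/150 = 0.033333… → 0.033

0.033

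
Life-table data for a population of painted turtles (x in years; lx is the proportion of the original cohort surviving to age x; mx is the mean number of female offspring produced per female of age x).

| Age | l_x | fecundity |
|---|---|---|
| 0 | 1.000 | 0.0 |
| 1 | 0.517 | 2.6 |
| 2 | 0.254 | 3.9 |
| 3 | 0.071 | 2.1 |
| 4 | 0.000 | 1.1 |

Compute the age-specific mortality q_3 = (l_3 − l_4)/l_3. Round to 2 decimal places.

q_3 = (l_3 − l_4) / l_3 = (0.071 − 0) / 0.071
     = 0.071 / 0.071 = 1 → 1.00

1.00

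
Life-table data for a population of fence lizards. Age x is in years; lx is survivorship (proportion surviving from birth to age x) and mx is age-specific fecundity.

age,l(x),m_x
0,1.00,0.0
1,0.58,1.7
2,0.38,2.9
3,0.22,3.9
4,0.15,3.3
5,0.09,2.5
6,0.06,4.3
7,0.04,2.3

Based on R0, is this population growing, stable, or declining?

R0 = Σ lx·mx = 0 + 0.986 + 1.102 + 0.858 + 0.495 + 0.225 + 0.258 + 0.092 = 4.016
R0 > 1, so the population is growing.

growing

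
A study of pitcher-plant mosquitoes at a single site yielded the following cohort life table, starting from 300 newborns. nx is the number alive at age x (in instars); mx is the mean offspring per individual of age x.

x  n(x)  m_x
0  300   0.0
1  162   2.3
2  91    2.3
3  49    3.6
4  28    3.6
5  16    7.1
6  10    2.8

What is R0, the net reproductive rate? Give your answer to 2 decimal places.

lx = nx/n0 = nx/300: 1, 0.54, 0.30333…, 0.16333…, 0.09333…, 0.05333…, 0.03333…
lx·mx by age: 0, 1.242, 0.697667…, 0.588…, 0.336…, 0.378667…, 0.093333…
R0 = Σ lx·mx = 3.335667… → 3.34

3.34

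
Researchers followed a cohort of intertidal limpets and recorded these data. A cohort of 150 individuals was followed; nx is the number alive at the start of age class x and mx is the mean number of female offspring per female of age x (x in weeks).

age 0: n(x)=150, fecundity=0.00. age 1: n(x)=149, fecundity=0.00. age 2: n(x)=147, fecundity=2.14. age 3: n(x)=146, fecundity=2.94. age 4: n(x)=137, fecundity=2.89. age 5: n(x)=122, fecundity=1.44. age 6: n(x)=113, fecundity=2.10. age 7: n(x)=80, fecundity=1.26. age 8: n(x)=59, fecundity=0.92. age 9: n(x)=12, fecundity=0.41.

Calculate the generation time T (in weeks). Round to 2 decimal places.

lx = nx/n0 = nx/150: 1, 0.99333…, 0.98, 0.97333…, 0.91333…, 0.81333…, 0.75333…, 0.53333…, 0.39333…, 0.08
lx·mx: 0, 0, 2.0972, 2.8616…, 2.639533…, 1.1712…, 1.582…, 0.672…, 0.361867…, 0.0328 → R0 = 11.4182…
x·lx·mx: 0, 0, 4.1944, 8.5848…, 10.558133…, 5.856…, 9.492…, 4.704…, 2.894933…, 0.2952 → Σ = 46.579467…
T = 46.579467… / 11.4182… = 4.079405… → 4.08

4.08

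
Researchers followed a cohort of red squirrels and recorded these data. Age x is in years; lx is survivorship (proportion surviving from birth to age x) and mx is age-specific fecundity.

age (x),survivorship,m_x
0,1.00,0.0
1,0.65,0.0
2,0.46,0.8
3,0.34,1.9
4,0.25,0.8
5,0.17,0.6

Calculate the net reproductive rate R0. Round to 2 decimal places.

1.32

lx·mx by age: 0, 0, 0.368, 0.646, 0.2, 0.102
R0 = Σ lx·mx = 1.316 → 1.32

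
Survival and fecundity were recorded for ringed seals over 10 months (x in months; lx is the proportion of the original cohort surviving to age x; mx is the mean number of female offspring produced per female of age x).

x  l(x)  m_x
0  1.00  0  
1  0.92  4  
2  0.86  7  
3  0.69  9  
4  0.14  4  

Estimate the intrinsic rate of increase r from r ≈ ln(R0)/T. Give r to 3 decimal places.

R0 = Σ lx·mx = 0 + 3.68 + 6.02 + 6.21 + 0.56 = 16.47
Σ x·lx·mx = 36.59; T = 36.59/16.47 = 2.22162…
r ≈ ln(R0)/T = ln(16.47)/2.22162… = 1.26104… → 1.261

1.261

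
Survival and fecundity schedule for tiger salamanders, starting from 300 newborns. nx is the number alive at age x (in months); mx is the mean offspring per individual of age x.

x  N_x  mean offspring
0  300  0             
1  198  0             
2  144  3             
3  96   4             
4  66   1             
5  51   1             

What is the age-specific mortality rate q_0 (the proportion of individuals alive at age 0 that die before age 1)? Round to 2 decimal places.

lx = nx/n0 = nx/300: 1, 0.66, 0.48, 0.32, 0.22, 0.17
q_0 = (l_0 − l_1) / l_0 = (1 − 0.66) / 1
     = 0.34 / 1 = 0.34 → 0.34

0.34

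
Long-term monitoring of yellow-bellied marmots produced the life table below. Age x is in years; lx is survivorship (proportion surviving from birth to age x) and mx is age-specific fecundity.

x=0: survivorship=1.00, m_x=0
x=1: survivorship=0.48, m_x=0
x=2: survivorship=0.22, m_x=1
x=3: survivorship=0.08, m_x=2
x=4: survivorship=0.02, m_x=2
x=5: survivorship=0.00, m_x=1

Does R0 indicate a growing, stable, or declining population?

declining

R0 = Σ lx·mx = 0 + 0 + 0.22 + 0.16 + 0.04 + 0 = 0.42
R0 < 1, so the population is declining.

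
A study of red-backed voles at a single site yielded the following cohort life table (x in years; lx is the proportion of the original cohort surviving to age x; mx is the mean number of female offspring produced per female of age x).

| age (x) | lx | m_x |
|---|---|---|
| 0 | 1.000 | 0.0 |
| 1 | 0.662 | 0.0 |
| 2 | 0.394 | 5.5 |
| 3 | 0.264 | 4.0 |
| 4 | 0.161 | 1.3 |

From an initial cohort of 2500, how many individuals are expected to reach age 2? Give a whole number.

985

Expected survivors = N0 · l_2 = 2500 × 0.394 = 985 → 985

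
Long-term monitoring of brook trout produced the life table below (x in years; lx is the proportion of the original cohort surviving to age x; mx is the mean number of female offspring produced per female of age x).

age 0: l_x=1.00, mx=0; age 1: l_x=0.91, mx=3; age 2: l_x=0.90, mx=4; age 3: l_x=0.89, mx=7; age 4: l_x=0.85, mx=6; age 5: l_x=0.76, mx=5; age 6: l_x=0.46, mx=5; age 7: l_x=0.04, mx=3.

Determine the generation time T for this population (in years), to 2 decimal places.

lx·mx: 0, 2.73, 3.6, 6.23, 5.1, 3.8, 2.3, 0.12 → R0 = 23.88
x·lx·mx: 0, 2.73, 7.2, 18.69, 20.4, 19, 13.8, 0.84 → Σ = 82.66
T = 82.66 / 23.88 = 3.461474… → 3.46

3.46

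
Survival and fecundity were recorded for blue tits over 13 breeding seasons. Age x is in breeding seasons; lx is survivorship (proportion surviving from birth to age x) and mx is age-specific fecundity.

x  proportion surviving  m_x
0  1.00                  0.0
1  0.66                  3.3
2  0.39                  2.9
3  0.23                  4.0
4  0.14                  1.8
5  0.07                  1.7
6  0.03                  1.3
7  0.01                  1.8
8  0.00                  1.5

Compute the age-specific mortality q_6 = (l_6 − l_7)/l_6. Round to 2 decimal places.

0.67

q_6 = (l_6 − l_7) / l_6 = (0.03 − 0.01) / 0.03
     = 0.02 / 0.03 = 0.666667… → 0.67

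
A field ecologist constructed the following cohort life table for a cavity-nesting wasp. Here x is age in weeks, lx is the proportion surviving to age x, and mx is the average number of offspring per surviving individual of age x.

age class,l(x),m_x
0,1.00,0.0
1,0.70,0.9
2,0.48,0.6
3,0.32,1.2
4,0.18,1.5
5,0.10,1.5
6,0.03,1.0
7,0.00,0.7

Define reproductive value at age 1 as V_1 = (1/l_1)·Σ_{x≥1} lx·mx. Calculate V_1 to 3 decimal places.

lx·mx for x ≥ 1: 0.63, 0.288, 0.384, 0.27, 0.15, 0.03, 0 → sum = 1.752
V_1 = 1.752 / l_1 = 1.752 / 0.7 = 2.502857… → 2.503

2.503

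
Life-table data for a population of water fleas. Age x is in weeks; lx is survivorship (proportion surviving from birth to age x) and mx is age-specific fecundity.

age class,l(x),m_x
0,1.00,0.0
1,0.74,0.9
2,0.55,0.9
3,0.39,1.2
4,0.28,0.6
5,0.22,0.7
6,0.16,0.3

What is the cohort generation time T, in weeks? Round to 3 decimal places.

lx·mx: 0, 0.666, 0.495, 0.468, 0.168, 0.154, 0.048 → R0 = 1.999
x·lx·mx: 0, 0.666, 0.99, 1.404, 0.672, 0.77, 0.288 → Σ = 4.79
T = 4.79 / 1.999 = 2.396198… → 2.396

2.396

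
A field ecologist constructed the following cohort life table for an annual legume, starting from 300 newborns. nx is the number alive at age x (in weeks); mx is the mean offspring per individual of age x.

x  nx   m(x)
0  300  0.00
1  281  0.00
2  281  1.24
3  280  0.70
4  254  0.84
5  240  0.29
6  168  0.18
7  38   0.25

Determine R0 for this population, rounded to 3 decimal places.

2.890

lx = nx/n0 = nx/300: 1, 0.93667…, 0.93667…, 0.93333…, 0.84667…, 0.8, 0.56, 0.12667…
lx·mx by age: 0, 0, 1.161467…, 0.653333…, 0.7112…, 0.232, 0.1008, 0.031667…
R0 = Σ lx·mx = 2.890467… → 2.890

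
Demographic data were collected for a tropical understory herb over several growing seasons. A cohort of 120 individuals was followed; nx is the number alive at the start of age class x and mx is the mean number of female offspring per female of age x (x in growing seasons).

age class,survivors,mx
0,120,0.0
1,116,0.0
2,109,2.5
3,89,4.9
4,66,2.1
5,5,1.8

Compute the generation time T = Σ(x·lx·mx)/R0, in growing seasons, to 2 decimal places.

2.86

lx = nx/n0 = nx/120: 1, 0.96667…, 0.90833…, 0.74167…, 0.55, 0.04167…
lx·mx: 0, 0, 2.270833…, 3.634167…, 1.155, 0.075… → R0 = 7.135…
x·lx·mx: 0, 0, 4.541667…, 10.9025…, 4.62, 0.375… → Σ = 20.439167…
T = 20.439167… / 7.135… = 2.864634… → 2.86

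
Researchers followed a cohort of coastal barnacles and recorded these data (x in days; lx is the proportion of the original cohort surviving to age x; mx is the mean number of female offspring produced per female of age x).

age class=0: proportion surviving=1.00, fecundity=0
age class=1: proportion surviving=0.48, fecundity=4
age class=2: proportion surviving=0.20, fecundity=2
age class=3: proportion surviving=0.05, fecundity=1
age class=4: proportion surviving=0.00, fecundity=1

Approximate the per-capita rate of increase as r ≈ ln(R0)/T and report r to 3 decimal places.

R0 = Σ lx·mx = 0 + 1.92 + 0.4 + 0.05 + 0 = 2.37
Σ x·lx·mx = 2.87; T = 2.87/2.37 = 1.21097…
r ≈ ln(R0)/T = ln(2.37)/1.21097… = 0.71256… → 0.713

0.713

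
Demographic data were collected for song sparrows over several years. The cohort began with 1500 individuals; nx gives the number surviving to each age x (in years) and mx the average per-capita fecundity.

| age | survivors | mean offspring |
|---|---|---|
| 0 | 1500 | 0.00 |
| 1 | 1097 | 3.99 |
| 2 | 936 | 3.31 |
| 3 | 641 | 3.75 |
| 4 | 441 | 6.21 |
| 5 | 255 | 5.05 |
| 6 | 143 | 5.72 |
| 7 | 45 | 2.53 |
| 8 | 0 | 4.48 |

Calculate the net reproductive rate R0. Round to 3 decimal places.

9.891

lx = nx/n0 = nx/1500: 1, 0.73133…, 0.624, 0.42733…, 0.294, 0.17, 0.09533…, 0.03, 0
lx·mx by age: 0, 2.91802…, 2.06544, 1.6025…, 1.82574, 0.8585, 0.545307…, 0.0759, 0
R0 = Σ lx·mx = 9.891407… → 9.891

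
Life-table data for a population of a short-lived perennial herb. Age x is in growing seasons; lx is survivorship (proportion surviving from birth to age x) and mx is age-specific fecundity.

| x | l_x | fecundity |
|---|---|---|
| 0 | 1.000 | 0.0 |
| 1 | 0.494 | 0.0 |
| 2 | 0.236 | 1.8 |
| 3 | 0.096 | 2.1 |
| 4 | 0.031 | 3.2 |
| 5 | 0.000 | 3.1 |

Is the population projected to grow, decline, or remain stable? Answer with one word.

R0 = Σ lx·mx = 0 + 0 + 0.4248 + 0.2016 + 0.0992 + 0 = 0.7256
R0 < 1, so the population is declining.

declining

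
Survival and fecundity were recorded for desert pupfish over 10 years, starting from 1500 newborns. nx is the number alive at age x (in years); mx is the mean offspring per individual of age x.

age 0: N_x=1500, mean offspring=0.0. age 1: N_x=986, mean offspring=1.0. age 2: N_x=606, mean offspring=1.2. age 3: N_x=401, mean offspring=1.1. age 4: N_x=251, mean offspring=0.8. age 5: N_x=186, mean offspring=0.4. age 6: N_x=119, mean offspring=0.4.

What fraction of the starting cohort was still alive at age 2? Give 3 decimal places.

0.404

l_2 = n_2/n_0 = 606/1500 = 0.404 → 0.404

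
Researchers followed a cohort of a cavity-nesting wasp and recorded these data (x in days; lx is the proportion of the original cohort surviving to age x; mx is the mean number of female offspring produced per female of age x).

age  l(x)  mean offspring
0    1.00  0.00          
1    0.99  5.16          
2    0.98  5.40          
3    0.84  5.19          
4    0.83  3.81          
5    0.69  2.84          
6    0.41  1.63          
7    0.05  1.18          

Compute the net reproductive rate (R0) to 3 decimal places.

lx·mx by age: 0, 5.1084, 5.292, 4.3596, 3.1623, 1.9596, 0.6683, 0.059
R0 = Σ lx·mx = 20.6092 → 20.609

20.609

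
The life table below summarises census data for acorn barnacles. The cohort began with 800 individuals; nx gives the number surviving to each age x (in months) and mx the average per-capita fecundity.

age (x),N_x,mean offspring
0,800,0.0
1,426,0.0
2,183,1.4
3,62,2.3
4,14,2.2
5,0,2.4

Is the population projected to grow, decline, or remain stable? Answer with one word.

declining

lx = nx/n0 = nx/800: 1, 0.5325, 0.22875, 0.0775, 0.0175, 0
R0 = Σ lx·mx = 0 + 0 + 0.32025 + 0.17825 + 0.0385 + 0 = 0.537
R0 < 1, so the population is declining.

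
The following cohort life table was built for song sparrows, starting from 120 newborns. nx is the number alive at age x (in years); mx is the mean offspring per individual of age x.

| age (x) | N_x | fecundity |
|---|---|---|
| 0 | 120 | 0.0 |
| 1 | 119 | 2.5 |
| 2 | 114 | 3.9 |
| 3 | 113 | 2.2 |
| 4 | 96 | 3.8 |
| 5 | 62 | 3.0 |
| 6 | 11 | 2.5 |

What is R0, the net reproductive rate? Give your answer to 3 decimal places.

lx = nx/n0 = nx/120: 1, 0.99167…, 0.95, 0.94167…, 0.8, 0.51667…, 0.09167…
lx·mx by age: 0, 2.479167…, 3.705, 2.071667…, 3.04, 1.55…, 0.229167…
R0 = Σ lx·mx = 13.075… → 13.075

13.075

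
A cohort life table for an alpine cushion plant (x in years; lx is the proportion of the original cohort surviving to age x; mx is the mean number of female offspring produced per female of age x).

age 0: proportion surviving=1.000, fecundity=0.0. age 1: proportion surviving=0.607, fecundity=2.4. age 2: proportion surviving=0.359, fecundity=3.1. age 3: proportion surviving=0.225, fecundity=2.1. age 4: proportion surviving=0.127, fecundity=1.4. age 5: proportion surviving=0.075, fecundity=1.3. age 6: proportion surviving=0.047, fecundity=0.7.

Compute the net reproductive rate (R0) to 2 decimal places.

lx·mx by age: 0, 1.4568, 1.1129, 0.4725, 0.1778, 0.0975, 0.0329
R0 = Σ lx·mx = 3.3504 → 3.35

3.35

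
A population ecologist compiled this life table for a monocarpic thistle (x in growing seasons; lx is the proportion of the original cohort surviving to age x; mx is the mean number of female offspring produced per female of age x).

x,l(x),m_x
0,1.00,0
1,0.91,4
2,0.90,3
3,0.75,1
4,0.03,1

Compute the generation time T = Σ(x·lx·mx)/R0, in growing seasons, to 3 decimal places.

lx·mx: 0, 3.64, 2.7, 0.75, 0.03 → R0 = 7.12
x·lx·mx: 0, 3.64, 5.4, 2.25, 0.12 → Σ = 11.41
T = 11.41 / 7.12 = 1.602528… → 1.603

1.603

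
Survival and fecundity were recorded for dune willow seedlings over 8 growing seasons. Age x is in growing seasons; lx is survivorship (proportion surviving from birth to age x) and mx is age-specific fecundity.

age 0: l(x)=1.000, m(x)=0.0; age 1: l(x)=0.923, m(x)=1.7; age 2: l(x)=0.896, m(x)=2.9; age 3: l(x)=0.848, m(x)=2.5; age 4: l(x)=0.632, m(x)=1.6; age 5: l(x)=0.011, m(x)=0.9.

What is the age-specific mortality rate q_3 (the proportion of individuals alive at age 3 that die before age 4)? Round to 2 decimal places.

q_3 = (l_3 − l_4) / l_3 = (0.848 − 0.632) / 0.848
     = 0.216 / 0.848 = 0.254717… → 0.25

0.25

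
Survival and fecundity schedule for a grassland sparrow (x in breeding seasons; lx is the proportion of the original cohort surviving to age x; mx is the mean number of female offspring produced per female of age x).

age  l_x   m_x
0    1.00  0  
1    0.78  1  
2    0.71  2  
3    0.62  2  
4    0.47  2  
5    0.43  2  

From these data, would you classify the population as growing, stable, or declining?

R0 = Σ lx·mx = 0 + 0.78 + 1.42 + 1.24 + 0.94 + 0.86 = 5.24
R0 > 1, so the population is growing.

growing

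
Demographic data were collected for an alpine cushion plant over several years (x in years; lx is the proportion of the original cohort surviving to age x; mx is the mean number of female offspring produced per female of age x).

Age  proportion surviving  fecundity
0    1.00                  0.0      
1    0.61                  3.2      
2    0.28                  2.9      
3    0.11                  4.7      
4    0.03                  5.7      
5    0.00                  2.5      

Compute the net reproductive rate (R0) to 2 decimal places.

lx·mx by age: 0, 1.952, 0.812, 0.517, 0.171, 0
R0 = Σ lx·mx = 3.452 → 3.45

3.45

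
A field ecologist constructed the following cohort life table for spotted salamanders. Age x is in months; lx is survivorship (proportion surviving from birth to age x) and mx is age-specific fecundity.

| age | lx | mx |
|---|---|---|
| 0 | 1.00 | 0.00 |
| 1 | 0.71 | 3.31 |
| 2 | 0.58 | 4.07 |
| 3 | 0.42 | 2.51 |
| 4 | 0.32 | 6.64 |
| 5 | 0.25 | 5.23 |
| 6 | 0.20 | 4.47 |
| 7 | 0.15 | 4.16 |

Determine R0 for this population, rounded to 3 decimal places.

10.715

lx·mx by age: 0, 2.3501, 2.3606, 1.0542, 2.1248, 1.3075, 0.894, 0.624
R0 = Σ lx·mx = 10.7152 → 10.715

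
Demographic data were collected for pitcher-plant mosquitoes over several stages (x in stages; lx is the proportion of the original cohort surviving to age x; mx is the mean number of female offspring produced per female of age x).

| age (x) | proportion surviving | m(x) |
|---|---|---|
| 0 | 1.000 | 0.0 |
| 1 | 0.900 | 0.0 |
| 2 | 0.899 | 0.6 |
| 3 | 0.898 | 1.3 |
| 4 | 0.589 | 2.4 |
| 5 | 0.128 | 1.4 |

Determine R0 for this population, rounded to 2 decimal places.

lx·mx by age: 0, 0, 0.5394, 1.1674, 1.4136, 0.1792
R0 = Σ lx·mx = 3.2996 → 3.30

3.30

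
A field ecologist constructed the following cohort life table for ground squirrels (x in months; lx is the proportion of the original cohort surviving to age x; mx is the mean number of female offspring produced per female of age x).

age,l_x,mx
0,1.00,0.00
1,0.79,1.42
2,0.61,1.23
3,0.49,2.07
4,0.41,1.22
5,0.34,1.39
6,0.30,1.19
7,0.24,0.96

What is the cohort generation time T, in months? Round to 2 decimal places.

3.10

lx·mx: 0, 1.1218, 0.7503, 1.0143, 0.5002, 0.4726, 0.357, 0.2304 → R0 = 4.4466
x·lx·mx: 0, 1.1218, 1.5006, 3.0429, 2.0008, 2.363, 2.142, 1.6128 → Σ = 13.7839
T = 13.7839 / 4.4466 = 3.099874… → 3.10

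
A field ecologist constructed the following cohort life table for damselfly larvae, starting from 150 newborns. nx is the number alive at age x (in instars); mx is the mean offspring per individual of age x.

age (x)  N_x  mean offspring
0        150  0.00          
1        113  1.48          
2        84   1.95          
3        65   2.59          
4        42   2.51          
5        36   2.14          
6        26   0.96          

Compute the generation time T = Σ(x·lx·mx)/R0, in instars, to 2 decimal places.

lx = nx/n0 = nx/150: 1, 0.75333…, 0.56, 0.43333…, 0.28, 0.24, 0.17333…
lx·mx: 0, 1.114933…, 1.092, 1.122333…, 0.7028, 0.5136, 0.1664… → R0 = 4.712067…
x·lx·mx: 0, 1.114933…, 2.184, 3.367…, 2.8112, 2.568, 0.9984… → Σ = 13.043533…
T = 13.043533… / 4.712067… = 2.768113… → 2.77

2.77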